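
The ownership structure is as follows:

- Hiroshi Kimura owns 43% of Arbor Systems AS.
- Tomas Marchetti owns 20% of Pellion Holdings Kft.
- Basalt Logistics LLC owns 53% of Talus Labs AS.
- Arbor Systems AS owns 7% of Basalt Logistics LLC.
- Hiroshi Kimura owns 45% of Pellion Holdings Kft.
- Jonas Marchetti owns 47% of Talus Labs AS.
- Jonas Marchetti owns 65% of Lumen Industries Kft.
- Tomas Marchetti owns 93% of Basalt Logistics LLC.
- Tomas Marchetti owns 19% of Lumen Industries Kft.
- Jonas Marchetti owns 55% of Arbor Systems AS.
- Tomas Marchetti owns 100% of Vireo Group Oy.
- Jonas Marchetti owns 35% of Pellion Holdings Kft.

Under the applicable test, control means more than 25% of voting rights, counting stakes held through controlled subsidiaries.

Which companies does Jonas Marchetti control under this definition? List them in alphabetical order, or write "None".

Jonas holds 55% of Arbor, so Jonas controls Arbor.
Jonas holds 35% of Pellion, so Jonas controls Pellion.
Jonas holds 65% of Lumen, so Jonas controls Lumen.
Jonas holds 47% of Talus, so Jonas controls Talus.
No other company's threshold is met.

Arbor Systems AS, Lumen Industries Kft, Pellion Holdings Kft, Talus Labs AS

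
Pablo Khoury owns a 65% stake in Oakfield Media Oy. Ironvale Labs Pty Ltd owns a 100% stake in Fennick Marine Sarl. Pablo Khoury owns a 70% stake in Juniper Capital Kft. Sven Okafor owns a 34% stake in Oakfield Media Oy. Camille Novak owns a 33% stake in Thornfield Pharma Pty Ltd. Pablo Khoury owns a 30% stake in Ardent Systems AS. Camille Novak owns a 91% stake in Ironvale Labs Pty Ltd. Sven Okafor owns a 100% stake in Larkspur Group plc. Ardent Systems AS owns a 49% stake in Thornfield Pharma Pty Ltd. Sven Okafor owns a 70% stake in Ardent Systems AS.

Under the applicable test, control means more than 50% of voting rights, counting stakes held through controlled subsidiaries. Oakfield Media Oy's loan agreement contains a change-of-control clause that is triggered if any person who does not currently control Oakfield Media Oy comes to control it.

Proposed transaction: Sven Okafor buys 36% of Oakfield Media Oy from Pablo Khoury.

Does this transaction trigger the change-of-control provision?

Yes

The purchase adds only to Sven's holdings (Pablo's stake shrinks), so Sven is the only person who could newly come to control Oakfield.
Sven holds 70% of Ardent, so Sven controls Ardent.
Sven holds 100% of Larkspur, so Sven controls Larkspur.
In Oakfield, Sven's side holds only 34%, not > 50%.
So before the transaction, Sven does not control Oakfield.
After the purchase, Sven's direct stake in Oakfield rises to 34% + 36% = 70%, and Pablo's stake falls to 29%.
Sven holds 70% of Oakfield, so Sven controls Oakfield.
Sven did not control Oakfield before and does after, so the clause is triggered.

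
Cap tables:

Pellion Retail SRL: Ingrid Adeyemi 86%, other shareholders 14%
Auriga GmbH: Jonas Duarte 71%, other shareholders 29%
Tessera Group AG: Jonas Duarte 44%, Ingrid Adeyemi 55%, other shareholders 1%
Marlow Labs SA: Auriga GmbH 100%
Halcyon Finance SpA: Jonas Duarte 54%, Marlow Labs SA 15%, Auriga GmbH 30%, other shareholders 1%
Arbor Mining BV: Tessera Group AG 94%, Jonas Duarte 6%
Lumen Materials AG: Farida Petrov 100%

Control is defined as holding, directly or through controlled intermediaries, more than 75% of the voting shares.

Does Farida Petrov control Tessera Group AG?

Farida holds 100% of Lumen, so Farida controls Lumen.
Neither Farida nor any entity Farida controls holds any voting interest in Tessera.
So Farida does not control Tessera.

No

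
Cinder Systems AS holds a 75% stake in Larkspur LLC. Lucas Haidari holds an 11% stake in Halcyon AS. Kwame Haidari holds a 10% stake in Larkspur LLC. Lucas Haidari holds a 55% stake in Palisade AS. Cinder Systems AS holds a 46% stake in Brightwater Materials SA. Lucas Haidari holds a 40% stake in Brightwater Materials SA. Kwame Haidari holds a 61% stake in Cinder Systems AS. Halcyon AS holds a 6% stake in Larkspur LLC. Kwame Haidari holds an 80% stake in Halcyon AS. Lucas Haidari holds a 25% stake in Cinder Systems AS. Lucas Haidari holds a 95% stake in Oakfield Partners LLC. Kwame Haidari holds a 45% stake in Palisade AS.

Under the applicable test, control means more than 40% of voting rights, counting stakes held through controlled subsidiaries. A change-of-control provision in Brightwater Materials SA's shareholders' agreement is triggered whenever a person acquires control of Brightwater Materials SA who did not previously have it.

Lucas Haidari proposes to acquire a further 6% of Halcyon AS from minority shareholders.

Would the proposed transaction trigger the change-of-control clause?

No

The purchase changes only Lucas's holdings, so Lucas is the only person who could newly come to control Brightwater.
Lucas holds 55% of Palisade, so Lucas controls Palisade.
Lucas holds 95% of Oakfield, so Lucas controls Oakfield.
In Brightwater, Lucas's side holds only 40%, not > 40%.
So before the transaction, Lucas does not control Brightwater.
After the purchase, Lucas's direct stake in Halcyon rises to 11% + 6% = 17%.
Lucas's side now holds 17% of Halcyon, not > 40%, so Lucas still does not control Halcyon.
After the transaction, Lucas's side holds 40% of Brightwater, not > 40%, so Lucas still does not control Brightwater.
No new person acquires control, so the clause is not triggered.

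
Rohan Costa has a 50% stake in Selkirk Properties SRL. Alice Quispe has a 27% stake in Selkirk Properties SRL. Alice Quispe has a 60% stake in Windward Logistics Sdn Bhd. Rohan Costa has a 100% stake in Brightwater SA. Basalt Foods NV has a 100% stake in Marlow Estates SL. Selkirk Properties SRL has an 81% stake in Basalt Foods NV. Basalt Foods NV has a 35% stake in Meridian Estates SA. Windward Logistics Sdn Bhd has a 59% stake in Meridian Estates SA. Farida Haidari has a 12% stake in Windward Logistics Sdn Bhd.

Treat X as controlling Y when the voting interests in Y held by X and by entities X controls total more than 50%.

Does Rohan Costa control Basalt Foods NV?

No

Rohan holds 100% of Brightwater, so Rohan controls Brightwater.
Neither Rohan nor any entity Rohan controls holds any voting interest in Basalt.
So Rohan does not control Basalt.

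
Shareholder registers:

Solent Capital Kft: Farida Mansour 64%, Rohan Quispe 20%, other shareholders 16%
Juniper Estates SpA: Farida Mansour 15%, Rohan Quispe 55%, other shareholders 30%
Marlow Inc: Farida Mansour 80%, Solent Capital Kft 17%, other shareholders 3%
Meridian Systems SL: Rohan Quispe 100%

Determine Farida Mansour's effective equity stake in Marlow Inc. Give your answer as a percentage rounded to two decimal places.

Farida reaches Marlow along 2 paths.
Direct stake: 80% = 80%.
Via Solent: 64% × 17% = 10.88%.
Total: 80% + 10.88% = 90.88%.

90.88%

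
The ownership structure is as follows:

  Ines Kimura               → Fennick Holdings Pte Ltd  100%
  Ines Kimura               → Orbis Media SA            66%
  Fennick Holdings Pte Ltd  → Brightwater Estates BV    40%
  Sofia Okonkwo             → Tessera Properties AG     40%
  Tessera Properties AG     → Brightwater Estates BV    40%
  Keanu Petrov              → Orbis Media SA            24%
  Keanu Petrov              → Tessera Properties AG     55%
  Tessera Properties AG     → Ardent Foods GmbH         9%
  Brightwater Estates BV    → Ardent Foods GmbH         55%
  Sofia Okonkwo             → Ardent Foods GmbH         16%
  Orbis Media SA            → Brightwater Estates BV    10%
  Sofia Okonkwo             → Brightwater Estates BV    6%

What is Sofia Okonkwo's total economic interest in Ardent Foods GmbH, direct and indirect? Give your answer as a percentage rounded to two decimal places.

Sofia reaches Ardent along 4 paths.
Via Tessera → Brightwater: 40% × 40% × 55% = 8.8%.
Via Brightwater: 6% × 55% = 3.3%.
Via Tessera: 40% × 9% = 3.6%.
Direct stake: 16% = 16%.
Total: 8.8% + 3.3% + 3.6% + 16% = 31.7%.
Rounded: 31.70%.

31.70%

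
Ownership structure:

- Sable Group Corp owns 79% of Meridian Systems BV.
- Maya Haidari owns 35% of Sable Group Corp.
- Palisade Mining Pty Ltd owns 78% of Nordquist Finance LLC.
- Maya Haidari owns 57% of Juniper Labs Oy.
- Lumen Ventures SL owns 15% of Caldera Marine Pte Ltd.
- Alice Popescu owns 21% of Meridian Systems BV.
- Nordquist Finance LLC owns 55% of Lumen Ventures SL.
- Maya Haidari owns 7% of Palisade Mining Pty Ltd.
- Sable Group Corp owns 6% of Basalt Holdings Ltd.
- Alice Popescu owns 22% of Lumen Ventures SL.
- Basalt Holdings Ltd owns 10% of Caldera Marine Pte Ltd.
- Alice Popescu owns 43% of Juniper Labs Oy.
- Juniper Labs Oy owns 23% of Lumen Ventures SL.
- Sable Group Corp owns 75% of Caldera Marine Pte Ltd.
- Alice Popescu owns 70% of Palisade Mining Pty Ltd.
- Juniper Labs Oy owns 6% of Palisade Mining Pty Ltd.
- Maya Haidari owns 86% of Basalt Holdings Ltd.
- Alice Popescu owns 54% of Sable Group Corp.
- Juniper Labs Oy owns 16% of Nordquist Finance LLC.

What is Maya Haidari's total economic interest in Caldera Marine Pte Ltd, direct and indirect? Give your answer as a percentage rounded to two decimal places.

38.45%

Maya reaches Caldera along 7 paths.
Via Sable: 35% × 75% = 26.25%.
Via Basalt: 86% × 10% = 8.6%.
Via Sable → Basalt: 35% × 6% × 10% = 0.21%.
Via Juniper → Nordquist → Lumen: 57% × 16% × 55% × 15% = 0.7524%.
Via Palisade → Nordquist → Lumen: 7% × 78% × 55% × 15% = 0.45045%.
Via Juniper → Palisade → Nordquist → Lumen: 57% × 6% × 78% × 55% × 15% = 0.220077%.
Via Juniper → Lumen: 57% × 23% × 15% = 1.9665%.
Total: 26.25% + 8.6% + 0.21% + 0.7524% + 0.45045% + 0.220077% + 1.9665% = 38.449427%.
Rounded: 38.45%.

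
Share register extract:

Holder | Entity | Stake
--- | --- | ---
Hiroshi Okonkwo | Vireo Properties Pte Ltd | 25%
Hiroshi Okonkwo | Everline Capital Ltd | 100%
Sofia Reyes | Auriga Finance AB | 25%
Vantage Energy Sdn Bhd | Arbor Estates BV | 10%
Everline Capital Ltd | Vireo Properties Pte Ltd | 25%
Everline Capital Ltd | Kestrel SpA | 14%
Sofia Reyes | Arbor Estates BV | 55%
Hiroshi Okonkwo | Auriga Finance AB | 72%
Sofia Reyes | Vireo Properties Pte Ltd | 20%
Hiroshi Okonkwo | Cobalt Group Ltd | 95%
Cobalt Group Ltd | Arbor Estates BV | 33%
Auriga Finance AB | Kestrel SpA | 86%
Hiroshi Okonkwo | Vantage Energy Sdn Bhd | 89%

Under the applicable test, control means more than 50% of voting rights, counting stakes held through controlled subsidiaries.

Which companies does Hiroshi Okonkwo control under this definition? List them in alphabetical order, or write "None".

Auriga Finance AB, Cobalt Group Ltd, Everline Capital Ltd, Kestrel SpA, Vantage Energy Sdn Bhd

Hiroshi holds 95% of Cobalt, so Hiroshi controls Cobalt.
Hiroshi holds 72% of Auriga, so Hiroshi controls Auriga.
Hiroshi holds 89% of Vantage, so Hiroshi controls Vantage.
Hiroshi holds 100% of Everline, so Hiroshi controls Everline.
Auriga and Everline together hold 86% + 14% = 100% of Kestrel, so Hiroshi controls Kestrel.
No other company's threshold is met.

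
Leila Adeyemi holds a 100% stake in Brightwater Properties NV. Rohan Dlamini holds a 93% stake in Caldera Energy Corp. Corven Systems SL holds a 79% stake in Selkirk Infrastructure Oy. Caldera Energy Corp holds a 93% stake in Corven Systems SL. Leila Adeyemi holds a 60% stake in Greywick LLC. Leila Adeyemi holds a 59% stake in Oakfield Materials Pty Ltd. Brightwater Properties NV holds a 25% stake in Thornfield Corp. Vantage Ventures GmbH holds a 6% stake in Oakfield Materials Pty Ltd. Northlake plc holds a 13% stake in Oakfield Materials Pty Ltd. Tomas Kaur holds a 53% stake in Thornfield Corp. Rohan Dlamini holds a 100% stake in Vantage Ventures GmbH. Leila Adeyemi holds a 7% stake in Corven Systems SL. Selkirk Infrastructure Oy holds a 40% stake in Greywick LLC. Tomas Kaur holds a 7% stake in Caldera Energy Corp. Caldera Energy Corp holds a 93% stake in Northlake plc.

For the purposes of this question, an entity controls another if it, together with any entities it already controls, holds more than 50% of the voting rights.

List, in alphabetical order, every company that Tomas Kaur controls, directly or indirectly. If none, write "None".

Thornfield Corp

Tomas holds 53% of Thornfield, so Tomas controls Thornfield.
No other company's threshold is met.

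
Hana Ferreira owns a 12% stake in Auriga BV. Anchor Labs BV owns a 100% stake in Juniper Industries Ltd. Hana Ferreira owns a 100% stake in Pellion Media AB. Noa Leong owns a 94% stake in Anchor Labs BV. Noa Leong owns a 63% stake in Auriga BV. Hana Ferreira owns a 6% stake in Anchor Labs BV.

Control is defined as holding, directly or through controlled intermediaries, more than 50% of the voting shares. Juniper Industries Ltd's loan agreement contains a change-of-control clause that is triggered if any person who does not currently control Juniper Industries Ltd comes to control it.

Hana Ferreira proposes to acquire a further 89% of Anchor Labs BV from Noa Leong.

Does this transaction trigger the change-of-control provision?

Yes

The purchase adds only to Hana's holdings (Noa's stake shrinks), so Hana is the only person who could newly come to control Juniper.
Hana holds 100% of Pellion, so Hana controls Pellion.
Neither Hana nor any entity Hana controls holds any voting interest in Juniper.
So before the transaction, Hana does not control Juniper.
After the purchase, Hana's direct stake in Anchor rises to 6% + 89% = 95%, and Noa's stake falls to 5%.
Hana holds 95% of Anchor, so Hana controls Anchor.
Anchor holds 100% of Juniper, so Hana controls Juniper.
Hana did not control Juniper before and does after, so the clause is triggered.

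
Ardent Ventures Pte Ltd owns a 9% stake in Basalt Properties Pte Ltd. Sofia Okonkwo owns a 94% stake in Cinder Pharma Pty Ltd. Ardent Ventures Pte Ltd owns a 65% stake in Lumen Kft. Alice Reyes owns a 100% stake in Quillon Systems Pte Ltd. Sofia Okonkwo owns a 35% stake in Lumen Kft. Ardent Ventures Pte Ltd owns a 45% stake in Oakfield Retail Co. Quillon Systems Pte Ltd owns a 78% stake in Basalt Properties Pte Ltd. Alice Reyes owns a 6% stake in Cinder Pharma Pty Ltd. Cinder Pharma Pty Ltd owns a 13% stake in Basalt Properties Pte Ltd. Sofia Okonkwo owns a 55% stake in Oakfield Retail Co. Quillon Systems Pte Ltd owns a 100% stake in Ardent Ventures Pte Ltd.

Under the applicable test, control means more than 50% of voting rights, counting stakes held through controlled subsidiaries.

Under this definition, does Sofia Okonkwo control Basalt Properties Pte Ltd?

No

Sofia holds 94% of Cinder, so Sofia controls Cinder.
Sofia holds 55% of Oakfield, so Sofia controls Oakfield.
In Basalt, Sofia's side holds only 13%, not > 50%.
So Sofia does not control Basalt.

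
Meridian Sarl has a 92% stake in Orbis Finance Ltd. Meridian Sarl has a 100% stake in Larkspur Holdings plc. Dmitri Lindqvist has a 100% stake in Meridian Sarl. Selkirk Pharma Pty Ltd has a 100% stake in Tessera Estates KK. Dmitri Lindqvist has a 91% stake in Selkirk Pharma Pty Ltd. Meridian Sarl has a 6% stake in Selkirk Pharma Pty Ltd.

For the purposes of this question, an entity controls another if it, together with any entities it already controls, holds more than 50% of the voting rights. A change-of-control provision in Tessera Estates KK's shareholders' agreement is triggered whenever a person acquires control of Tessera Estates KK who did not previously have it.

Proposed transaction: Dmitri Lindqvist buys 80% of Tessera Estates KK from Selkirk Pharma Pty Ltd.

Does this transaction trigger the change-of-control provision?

The purchase adds only to Dmitri's holdings (Selkirk's stake shrinks), so Dmitri is the only person who could newly come to control Tessera.
Dmitri holds 100% of Meridian, so Dmitri controls Meridian.
Dmitri and Meridian together hold 91% + 6% = 97% of Selkirk, so Dmitri controls Selkirk.
Selkirk holds 100% of Tessera, so Dmitri controls Tessera.
So Dmitri already controls Tessera before the transaction.
After the purchase, Dmitri holds 80% of Tessera directly, and Selkirk's stake falls to 20%.
Dmitri controlled Tessera already, so this is not a new person acquiring control; every other person's position is unchanged or reduced.
No new person acquires control, so the clause is not triggered.

No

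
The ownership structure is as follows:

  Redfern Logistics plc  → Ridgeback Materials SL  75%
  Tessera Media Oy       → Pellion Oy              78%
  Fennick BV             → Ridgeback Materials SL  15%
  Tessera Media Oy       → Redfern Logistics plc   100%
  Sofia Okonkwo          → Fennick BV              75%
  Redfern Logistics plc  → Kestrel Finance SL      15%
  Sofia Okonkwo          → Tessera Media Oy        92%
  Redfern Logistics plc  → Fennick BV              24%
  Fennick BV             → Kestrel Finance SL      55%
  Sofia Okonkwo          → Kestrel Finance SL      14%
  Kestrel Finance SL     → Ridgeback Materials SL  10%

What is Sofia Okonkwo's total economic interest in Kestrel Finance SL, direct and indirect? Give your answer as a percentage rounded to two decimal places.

81.19%

Sofia reaches Kestrel along 4 paths.
Via Fennick: 75% × 55% = 41.25%.
Via Tessera → Redfern → Fennick: 92% × 100% × 24% × 55% = 12.144%.
Via Tessera → Redfern: 92% × 100% × 15% = 13.8%.
Direct stake: 14% = 14%.
Total: 41.25% + 12.144% + 13.8% + 14% = 81.194%.
Rounded: 81.19%.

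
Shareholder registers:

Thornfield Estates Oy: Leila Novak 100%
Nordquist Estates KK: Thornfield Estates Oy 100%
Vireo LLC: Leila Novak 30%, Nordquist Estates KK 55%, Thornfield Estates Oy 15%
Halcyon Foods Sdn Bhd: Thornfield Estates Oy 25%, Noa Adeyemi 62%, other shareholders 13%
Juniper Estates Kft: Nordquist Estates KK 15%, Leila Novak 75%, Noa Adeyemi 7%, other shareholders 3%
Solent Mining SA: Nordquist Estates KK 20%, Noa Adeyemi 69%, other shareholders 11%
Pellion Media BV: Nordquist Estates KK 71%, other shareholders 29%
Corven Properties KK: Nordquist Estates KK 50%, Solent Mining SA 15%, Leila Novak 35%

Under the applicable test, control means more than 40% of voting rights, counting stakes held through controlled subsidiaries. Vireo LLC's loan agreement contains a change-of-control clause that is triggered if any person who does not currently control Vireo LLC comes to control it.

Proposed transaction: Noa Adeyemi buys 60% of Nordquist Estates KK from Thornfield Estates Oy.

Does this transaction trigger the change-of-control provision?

The purchase adds only to Noa's holdings (Thornfield's stake shrinks), so Noa is the only person who could newly come to control Vireo.
Noa holds 62% of Halcyon, so Noa controls Halcyon.
Noa holds 69% of Solent, so Noa controls Solent.
Neither Noa nor any entity Noa controls holds any voting interest in Vireo.
So before the transaction, Noa does not control Vireo.
After the purchase, Noa holds 60% of Nordquist directly, and Thornfield's stake falls to 40%.
Noa holds 60% of Nordquist, so Noa controls Nordquist.
Nordquist holds 55% of Vireo, so Noa controls Vireo.
Noa did not control Vireo before and does after, so the clause is triggered.

Yes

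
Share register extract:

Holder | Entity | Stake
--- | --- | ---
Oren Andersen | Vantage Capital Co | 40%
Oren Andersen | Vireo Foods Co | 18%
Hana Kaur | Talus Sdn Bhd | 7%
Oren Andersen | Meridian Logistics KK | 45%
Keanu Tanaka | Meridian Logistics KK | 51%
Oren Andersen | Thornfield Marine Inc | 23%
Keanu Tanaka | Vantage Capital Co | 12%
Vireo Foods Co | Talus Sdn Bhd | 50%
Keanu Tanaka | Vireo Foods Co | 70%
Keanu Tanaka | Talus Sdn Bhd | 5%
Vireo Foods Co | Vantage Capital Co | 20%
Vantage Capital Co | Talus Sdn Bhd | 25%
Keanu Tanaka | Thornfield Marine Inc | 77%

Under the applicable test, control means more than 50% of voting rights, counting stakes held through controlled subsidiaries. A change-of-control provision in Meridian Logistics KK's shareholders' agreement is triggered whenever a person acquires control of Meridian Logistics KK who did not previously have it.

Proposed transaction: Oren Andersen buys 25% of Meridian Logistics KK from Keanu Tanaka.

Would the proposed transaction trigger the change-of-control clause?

Yes

The purchase adds only to Oren's holdings (Keanu's stake shrinks), so Oren is the only person who could newly come to control Meridian.
Oren's largest direct stake is 45% in Meridian, which does not meet the threshold, so Oren controls no company.
In Meridian, Oren's side holds only 45%, not > 50%.
So before the transaction, Oren does not control Meridian.
After the purchase, Oren's direct stake in Meridian rises to 45% + 25% = 70%, and Keanu's stake falls to 26%.
Oren holds 70% of Meridian, so Oren controls Meridian.
Oren did not control Meridian before and does after, so the clause is triggered.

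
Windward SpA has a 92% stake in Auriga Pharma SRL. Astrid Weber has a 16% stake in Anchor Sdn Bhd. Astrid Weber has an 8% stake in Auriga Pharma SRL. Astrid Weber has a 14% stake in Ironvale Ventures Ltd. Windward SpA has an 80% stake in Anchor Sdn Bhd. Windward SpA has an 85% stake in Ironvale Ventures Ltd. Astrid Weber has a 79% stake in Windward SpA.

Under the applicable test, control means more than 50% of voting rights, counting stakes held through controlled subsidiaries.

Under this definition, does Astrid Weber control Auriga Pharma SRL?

Astrid holds 79% of Windward, so Astrid controls Windward.
Windward and Astrid together hold 92% + 8% = 100% of Auriga, so Astrid controls Auriga.

Yes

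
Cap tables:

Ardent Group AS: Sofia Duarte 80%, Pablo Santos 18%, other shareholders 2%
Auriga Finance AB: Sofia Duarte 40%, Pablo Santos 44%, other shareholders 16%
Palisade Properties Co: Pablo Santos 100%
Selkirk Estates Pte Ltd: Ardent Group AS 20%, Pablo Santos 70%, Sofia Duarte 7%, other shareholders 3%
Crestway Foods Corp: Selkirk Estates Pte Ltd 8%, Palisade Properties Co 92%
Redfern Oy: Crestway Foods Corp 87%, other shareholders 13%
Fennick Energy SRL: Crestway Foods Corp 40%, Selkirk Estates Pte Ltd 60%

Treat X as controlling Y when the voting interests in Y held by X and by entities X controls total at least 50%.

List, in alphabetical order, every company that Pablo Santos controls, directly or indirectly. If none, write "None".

Pablo holds 100% of Palisade, so Pablo controls Palisade.
Pablo holds 70% of Selkirk, so Pablo controls Selkirk.
Selkirk and Palisade together hold 8% + 92% = 100% of Crestway, so Pablo controls Crestway.
Crestway holds 87% of Redfern, so Pablo controls Redfern.
Crestway and Selkirk together hold 40% + 60% = 100% of Fennick, so Pablo controls Fennick.
No other company's threshold is met.

Crestway Foods Corp, Fennick Energy SRL, Palisade Properties Co, Redfern Oy, Selkirk Estates Pte Ltd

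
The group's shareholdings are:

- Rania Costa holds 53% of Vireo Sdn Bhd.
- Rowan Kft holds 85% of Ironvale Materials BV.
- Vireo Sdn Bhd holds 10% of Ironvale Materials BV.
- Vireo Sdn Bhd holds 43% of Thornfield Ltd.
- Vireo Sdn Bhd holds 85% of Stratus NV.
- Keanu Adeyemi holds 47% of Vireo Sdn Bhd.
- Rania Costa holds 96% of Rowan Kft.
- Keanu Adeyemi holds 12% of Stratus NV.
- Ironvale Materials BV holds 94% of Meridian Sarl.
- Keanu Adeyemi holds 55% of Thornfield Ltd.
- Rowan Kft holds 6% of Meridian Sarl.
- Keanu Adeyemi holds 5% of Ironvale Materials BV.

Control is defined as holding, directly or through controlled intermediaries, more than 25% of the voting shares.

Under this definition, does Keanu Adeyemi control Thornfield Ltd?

Keanu holds 47% of Vireo, so Keanu controls Vireo.
Keanu and Vireo together hold 55% + 43% = 98% of Thornfield, so Keanu controls Thornfield.

Yes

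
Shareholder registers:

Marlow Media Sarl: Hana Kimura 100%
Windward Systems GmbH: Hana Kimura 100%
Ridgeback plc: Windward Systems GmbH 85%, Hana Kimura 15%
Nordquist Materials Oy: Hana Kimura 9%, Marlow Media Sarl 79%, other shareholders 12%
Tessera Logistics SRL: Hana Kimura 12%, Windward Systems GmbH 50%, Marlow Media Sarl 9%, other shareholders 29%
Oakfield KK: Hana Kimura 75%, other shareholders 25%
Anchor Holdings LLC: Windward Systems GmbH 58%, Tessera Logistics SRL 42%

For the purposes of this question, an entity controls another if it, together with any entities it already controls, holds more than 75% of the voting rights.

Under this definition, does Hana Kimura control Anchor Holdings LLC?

No

Hana holds 100% of Marlow, so Hana controls Marlow.
Hana holds 100% of Windward, so Hana controls Windward.
Windward and Hana together hold 85% + 15% = 100% of Ridgeback, so Hana controls Ridgeback.
Hana and Marlow together hold 9% + 79% = 88% of Nordquist, so Hana controls Nordquist.
In Anchor, Hana's side holds only 58%, not > 75%.
So Hana does not control Anchor.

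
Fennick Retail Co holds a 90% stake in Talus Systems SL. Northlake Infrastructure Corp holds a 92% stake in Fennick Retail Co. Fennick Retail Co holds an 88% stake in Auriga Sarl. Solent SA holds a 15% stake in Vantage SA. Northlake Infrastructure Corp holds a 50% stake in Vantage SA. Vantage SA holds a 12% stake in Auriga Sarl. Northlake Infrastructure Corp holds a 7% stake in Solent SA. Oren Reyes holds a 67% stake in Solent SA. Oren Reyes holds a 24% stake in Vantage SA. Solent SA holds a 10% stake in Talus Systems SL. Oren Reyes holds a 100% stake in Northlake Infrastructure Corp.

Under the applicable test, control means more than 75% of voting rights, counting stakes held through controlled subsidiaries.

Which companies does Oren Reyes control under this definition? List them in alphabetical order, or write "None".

Oren holds 100% of Northlake, so Oren controls Northlake.
Northlake holds 92% of Fennick, so Oren controls Fennick.
Fennick holds 90% of Talus, so Oren controls Talus.
Fennick holds 88% of Auriga, so Oren controls Auriga.
No other company's threshold is met.

Auriga Sarl, Fennick Retail Co, Northlake Infrastructure Corp, Talus Systems SL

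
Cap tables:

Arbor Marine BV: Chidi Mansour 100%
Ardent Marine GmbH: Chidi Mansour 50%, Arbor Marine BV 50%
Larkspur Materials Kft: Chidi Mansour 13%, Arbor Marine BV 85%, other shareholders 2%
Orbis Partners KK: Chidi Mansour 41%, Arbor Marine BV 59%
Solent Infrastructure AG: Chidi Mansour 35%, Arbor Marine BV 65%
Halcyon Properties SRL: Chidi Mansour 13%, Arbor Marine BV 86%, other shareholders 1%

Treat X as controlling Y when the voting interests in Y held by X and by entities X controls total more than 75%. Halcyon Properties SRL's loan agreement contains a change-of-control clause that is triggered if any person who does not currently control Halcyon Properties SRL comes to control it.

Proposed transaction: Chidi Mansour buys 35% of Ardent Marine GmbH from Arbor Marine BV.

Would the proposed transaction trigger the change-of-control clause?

No

The purchase adds only to Chidi's holdings (Arbor's stake shrinks), so Chidi is the only person who could newly come to control Halcyon.
Chidi holds 100% of Arbor, so Chidi controls Arbor.
Chidi and Arbor together hold 13% + 86% = 99% of Halcyon, so Chidi controls Halcyon.
So Chidi already controls Halcyon before the transaction.
After the purchase, Chidi's direct stake in Ardent rises to 50% + 35% = 85%, and Arbor's stake falls to 15%.
Chidi controlled Halcyon already, so this is not a new person acquiring control; every other person's position is unchanged or reduced.
No new person acquires control, so the clause is not triggered.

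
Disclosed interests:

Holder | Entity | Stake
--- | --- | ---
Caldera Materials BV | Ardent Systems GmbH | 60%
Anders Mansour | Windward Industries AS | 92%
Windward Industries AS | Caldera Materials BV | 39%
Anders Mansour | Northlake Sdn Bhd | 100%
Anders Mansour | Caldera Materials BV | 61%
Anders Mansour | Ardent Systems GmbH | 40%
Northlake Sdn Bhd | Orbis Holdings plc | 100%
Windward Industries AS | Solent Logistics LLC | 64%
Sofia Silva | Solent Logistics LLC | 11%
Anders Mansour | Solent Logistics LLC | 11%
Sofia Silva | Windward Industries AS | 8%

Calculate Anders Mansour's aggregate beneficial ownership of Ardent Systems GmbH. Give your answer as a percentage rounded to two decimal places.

98.13%

Anders reaches Ardent along 3 paths.
Direct stake: 40% = 40%.
Via Caldera: 61% × 60% = 36.6%.
Via Windward → Caldera: 92% × 39% × 60% = 21.528%.
Total: 40% + 36.6% + 21.528% = 98.128%.
Rounded: 98.13%.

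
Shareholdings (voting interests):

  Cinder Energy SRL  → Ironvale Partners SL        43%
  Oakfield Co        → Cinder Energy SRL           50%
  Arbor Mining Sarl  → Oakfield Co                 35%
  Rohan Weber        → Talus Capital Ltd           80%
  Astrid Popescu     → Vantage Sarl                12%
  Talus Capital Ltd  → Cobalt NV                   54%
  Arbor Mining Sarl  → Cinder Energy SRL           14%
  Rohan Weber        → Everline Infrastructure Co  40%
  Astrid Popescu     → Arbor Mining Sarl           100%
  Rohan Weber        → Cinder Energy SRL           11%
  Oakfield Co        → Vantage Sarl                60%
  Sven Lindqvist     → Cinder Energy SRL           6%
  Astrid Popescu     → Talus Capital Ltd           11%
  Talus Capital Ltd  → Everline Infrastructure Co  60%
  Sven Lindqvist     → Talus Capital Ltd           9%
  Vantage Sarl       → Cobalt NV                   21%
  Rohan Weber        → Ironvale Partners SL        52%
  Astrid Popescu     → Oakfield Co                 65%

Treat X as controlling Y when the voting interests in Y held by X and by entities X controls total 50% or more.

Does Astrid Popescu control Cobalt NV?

No

Astrid holds 100% of Arbor, so Astrid controls Arbor.
Astrid and Arbor together hold 65% + 35% = 100% of Oakfield, so Astrid controls Oakfield.
Arbor and Oakfield together hold 14% + 50% = 64% of Cinder, so Astrid controls Cinder.
Oakfield and Astrid together hold 60% + 12% = 72% of Vantage, so Astrid controls Vantage.
In Cobalt, Astrid's side holds only 21%, not ≥ 50%.
So Astrid does not control Cobalt.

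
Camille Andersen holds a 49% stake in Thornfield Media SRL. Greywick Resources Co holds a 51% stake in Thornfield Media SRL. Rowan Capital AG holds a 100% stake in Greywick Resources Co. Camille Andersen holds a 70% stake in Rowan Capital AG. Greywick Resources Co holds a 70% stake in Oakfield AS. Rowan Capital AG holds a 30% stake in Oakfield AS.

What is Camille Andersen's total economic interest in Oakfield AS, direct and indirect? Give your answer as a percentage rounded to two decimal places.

Camille reaches Oakfield along 2 paths.
Via Rowan → Greywick: 70% × 100% × 70% = 49%.
Via Rowan: 70% × 30% = 21%.
Total: 49% + 21% = 70%.
Rounded: 70.00%.

70.00%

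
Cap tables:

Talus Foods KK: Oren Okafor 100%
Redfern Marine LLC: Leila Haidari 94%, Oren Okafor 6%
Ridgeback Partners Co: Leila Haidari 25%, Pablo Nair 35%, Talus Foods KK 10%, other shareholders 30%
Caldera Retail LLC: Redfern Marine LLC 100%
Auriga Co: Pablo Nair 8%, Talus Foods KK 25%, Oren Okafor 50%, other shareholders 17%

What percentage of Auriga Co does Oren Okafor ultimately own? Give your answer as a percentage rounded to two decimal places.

75.00%

Oren reaches Auriga along 2 paths.
Via Talus: 100% × 25% = 25%.
Direct stake: 50% = 50%.
Total: 25% + 50% = 75%.
Rounded: 75.00%.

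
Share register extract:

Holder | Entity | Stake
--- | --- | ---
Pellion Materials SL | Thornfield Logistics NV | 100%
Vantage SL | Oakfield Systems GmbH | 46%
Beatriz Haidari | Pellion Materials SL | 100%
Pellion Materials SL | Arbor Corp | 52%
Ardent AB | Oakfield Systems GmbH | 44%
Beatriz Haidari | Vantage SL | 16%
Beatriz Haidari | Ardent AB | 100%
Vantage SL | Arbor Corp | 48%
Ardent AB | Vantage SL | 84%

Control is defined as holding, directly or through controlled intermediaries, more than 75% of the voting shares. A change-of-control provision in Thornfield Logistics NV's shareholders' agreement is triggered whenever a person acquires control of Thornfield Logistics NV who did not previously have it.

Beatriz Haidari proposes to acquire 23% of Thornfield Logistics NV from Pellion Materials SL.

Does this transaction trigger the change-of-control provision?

The purchase adds only to Beatriz's holdings (Pellion's stake shrinks), so Beatriz is the only person who could newly come to control Thornfield.
Beatriz holds 100% of Pellion, so Beatriz controls Pellion.
Pellion holds 100% of Thornfield, so Beatriz controls Thornfield.
So Beatriz already controls Thornfield before the transaction.
After the purchase, Beatriz holds 23% of Thornfield directly, and Pellion's stake falls to 77%.
Beatriz controlled Thornfield already, so this is not a new person acquiring control; every other person's position is unchanged or reduced.
No new person acquires control, so the clause is not triggered.

No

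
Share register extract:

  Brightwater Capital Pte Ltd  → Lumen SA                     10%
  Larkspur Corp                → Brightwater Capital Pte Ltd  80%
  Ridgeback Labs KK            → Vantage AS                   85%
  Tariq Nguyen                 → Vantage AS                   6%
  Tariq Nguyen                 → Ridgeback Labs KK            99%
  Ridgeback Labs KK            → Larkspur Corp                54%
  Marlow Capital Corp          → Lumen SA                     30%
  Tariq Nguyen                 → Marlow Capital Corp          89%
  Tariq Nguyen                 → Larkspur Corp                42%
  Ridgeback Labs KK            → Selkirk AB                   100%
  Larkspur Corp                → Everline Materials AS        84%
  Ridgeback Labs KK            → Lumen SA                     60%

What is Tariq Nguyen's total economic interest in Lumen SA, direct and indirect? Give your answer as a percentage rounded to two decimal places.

93.74%

Tariq reaches Lumen along 4 paths.
Via Ridgeback → Larkspur → Brightwater: 99% × 54% × 80% × 10% = 4.2768%.
Via Larkspur → Brightwater: 42% × 80% × 10% = 3.36%.
Via Ridgeback: 99% × 60% = 59.4%.
Via Marlow: 89% × 30% = 26.7%.
Total: 4.2768% + 3.36% + 59.4% + 26.7% = 93.7368%.
Rounded: 93.74%.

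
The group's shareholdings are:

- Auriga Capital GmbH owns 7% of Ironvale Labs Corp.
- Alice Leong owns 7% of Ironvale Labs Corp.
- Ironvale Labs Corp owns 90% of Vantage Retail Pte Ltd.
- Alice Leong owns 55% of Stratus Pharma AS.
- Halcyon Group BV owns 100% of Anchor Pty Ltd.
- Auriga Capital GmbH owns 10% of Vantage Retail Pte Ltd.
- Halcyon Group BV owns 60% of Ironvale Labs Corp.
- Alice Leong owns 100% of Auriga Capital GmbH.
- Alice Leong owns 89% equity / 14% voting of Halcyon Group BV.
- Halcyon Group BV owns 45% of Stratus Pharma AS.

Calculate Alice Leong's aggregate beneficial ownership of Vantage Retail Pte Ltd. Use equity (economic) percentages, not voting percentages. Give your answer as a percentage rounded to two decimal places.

70.66%

Alice reaches Vantage along 4 paths.
Via Auriga → Ironvale: 100% × 7% × 90% = 6.3%.
Via Ironvale: 7% × 90% = 6.3%.
Via Halcyon → Ironvale: 89% × 60% × 90% = 48.06%.
Via Auriga: 100% × 10% = 10%.
Total: 6.3% + 6.3% + 48.06% + 10% = 70.66%.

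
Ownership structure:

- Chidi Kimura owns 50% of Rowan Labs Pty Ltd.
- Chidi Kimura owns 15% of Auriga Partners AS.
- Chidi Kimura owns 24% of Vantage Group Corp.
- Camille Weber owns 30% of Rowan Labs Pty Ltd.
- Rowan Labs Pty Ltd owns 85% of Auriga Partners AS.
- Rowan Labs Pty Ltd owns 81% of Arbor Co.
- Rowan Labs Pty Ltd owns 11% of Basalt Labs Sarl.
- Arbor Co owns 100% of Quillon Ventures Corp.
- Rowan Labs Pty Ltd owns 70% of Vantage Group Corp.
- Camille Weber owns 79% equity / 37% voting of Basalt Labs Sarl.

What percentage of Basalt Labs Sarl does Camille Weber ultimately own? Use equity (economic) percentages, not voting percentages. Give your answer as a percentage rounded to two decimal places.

82.30%

Camille reaches Basalt along 2 paths.
Direct stake: 79% = 79%.
Via Rowan: 30% × 11% = 3.3%.
Total: 79% + 3.3% = 82.3%.
Rounded: 82.30%.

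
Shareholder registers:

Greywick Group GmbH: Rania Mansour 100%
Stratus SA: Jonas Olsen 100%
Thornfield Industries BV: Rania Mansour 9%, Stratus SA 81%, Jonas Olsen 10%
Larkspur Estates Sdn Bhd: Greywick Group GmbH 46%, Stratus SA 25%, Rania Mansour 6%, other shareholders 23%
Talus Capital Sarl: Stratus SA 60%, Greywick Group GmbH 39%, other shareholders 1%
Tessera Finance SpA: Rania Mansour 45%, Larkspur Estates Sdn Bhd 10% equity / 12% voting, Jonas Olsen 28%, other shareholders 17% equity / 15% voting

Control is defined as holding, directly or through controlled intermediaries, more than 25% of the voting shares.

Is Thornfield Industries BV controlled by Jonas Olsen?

Jonas holds 100% of Stratus, so Jonas controls Stratus.
Stratus and Jonas together hold 81% + 10% = 91% of Thornfield, so Jonas controls Thornfield.

Yes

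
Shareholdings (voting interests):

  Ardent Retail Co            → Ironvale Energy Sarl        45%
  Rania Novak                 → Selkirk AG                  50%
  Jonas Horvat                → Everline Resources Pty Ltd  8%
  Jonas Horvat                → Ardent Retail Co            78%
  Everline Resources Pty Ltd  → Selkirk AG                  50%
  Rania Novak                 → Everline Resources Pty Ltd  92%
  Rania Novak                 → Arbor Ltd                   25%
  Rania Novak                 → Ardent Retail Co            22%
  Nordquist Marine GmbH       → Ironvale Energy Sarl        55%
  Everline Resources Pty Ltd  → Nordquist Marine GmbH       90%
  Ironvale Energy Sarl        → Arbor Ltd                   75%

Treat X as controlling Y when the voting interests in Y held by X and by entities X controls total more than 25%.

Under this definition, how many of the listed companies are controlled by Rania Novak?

Rania holds 92% of Everline, so Rania controls Everline.
Everline holds 90% of Nordquist, so Rania controls Nordquist.
Nordquist holds 55% of Ironvale, so Rania controls Ironvale.
Rania and Everline together hold 50% + 50% = 100% of Selkirk, so Rania controls Selkirk.
Ironvale and Rania together hold 75% + 25% = 100% of Arbor, so Rania controls Arbor.
No other company's threshold is met.
Rania controls 5 companies.

5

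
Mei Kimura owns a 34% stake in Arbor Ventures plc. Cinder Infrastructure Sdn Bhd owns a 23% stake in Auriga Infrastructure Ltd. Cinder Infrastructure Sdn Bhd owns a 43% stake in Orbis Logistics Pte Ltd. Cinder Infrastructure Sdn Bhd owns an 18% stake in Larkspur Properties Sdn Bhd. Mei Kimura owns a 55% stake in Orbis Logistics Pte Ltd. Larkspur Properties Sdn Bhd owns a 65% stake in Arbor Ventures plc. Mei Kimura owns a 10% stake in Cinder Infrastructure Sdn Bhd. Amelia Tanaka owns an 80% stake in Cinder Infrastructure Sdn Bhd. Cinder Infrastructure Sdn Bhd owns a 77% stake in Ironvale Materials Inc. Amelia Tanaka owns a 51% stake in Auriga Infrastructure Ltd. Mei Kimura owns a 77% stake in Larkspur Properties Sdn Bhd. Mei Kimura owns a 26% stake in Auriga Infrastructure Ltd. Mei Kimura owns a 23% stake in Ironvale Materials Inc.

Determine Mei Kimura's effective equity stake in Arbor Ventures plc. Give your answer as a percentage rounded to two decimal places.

85.22%

Mei reaches Arbor along 3 paths.
Via Larkspur: 77% × 65% = 50.05%.
Via Cinder → Larkspur: 10% × 18% × 65% = 1.17%.
Direct stake: 34% = 34%.
Total: 50.05% + 1.17% + 34% = 85.22%.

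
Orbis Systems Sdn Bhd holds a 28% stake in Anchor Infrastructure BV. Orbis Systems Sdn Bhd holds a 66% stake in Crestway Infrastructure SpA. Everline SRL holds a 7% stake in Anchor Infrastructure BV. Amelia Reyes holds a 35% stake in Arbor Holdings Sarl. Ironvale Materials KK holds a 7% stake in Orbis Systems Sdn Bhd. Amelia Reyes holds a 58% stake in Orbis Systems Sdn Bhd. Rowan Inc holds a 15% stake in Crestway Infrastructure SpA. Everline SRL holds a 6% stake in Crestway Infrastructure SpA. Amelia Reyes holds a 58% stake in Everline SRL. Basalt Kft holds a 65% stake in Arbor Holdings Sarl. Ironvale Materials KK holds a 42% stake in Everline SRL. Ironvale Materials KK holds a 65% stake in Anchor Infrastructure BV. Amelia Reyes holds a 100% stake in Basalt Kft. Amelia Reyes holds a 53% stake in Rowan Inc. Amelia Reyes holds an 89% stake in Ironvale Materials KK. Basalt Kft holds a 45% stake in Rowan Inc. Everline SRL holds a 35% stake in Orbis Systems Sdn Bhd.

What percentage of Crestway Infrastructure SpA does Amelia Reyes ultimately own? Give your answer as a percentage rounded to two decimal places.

Amelia reaches Crestway along 8 paths.
Via Orbis: 58% × 66% = 38.28%.
Via Everline → Orbis: 58% × 35% × 66% = 13.398%.
Via Ironvale → Everline → Orbis: 89% × 42% × 35% × 66% = 8.63478%.
Via Ironvale → Orbis: 89% × 7% × 66% = 4.1118%.
Via Everline: 58% × 6% = 3.48%.
Via Ironvale → Everline: 89% × 42% × 6% = 2.2428%.
Via Rowan: 53% × 15% = 7.95%.
Via Basalt → Rowan: 100% × 45% × 15% = 6.75%.
Total: 38.28% + 13.398% + 8.63478% + 4.1118% + 3.48% + 2.2428% + 7.95% + 6.75% = 84.84738%.
Rounded: 84.85%.

84.85%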